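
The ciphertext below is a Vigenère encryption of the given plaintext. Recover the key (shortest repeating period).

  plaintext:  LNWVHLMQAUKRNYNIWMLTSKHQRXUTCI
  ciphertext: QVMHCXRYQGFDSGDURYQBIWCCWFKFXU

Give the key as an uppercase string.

  i= 0: Q-L =  5 → F
  i= 1: V-N =  8 → I
  i= 2: M-W = 16 → Q
  i= 3: H-V = 12 → M
  i= 4: C-H = 21 → V
  i= 5: X-L = 12 → M
  i= 6: R-M =  5 → F
  i= 7: Y-Q =  8 → I
  i= 8: Q-A = 16 → Q
  i= 9: G-U = 12 → M
  i=10: F-K = 21 → V
  i=11: D-R = 12 → M
  i=12: S-N =  5 → F
  i=13: G-Y =  8 → I
  i=14: D-N = 16 → Q
  i=15: U-I = 12 → M
  i=16: R-W = 21 → V
  i=17: Y-M = 12 → M
  i=18: Q-L =  5 → F
  i=19: B-T =  8 → I
  i=20: I-S = 16 → Q
  i=21: W-K = 12 → M
  i=22: C-H = 21 → V
  i=23: C-Q = 12 → M
  i=24: W-R =  5 → F
  i=25: F-X =  8 → I
  i=26: K-U = 16 → Q
  i=27: F-T = 12 → M
  i=28: X-C = 21 → V
  i=29: U-I = 12 → M
  shifts repeat with period 6: FIQMVM

FIQMVM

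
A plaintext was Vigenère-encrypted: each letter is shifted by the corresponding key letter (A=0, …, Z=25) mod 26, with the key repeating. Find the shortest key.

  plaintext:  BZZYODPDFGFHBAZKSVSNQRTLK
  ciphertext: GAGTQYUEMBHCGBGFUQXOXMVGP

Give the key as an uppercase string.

FBHVCV

  i= 0: G-B =  5 → F
  i= 1: A-Z =  1 → B
  i= 2: G-Z =  7 → H
  i= 3: T-Y = 21 → V
  i= 4: Q-O =  2 → C
  i= 5: Y-D = 21 → V
  i= 6: U-P =  5 → F
  i= 7: E-D =  1 → B
  i= 8: M-F =  7 → H
  i= 9: B-G = 21 → V
  i=10: H-F =  2 → C
  i=11: C-H = 21 → V
  i=12: G-B =  5 → F
  i=13: B-A =  1 → B
  i=14: G-Z =  7 → H
  i=15: F-K = 21 → V
  i=16: U-S =  2 → C
  i=17: Q-V = 21 → V
  i=18: X-S =  5 → F
  i=19: O-N =  1 → B
  i=20: X-Q =  7 → H
  i=21: M-R = 21 → V
  i=22: V-T =  2 → C
  i=23: G-L = 21 → V
  i=24: P-K =  5 → F
  shifts repeat with period 6: FBHVCV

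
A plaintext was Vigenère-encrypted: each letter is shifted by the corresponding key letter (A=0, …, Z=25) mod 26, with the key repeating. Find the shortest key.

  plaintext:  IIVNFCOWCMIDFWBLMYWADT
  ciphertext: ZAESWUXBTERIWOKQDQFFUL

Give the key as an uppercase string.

RSJF

  i= 0: Z-I = 17 → R
  i= 1: A-I = 18 → S
  i= 2: E-V =  9 → J
  i= 3: S-N =  5 → F
  i= 4: W-F = 17 → R
  i= 5: U-C = 18 → S
  i= 6: X-O =  9 → J
  i= 7: B-W =  5 → F
  i= 8: T-C = 17 → R
  i= 9: E-M = 18 → S
  i=10: R-I =  9 → J
  i=11: I-D =  5 → F
  i=12: W-F = 17 → R
  i=13: O-W = 18 → S
  i=14: K-B =  9 → J
  i=15: Q-L =  5 → F
  i=16: D-M = 17 → R
  i=17: Q-Y = 18 → S
  i=18: F-W =  9 → J
  i=19: F-A =  5 → F
  i=20: U-D = 17 → R
  i=21: L-T = 18 → S
  shifts repeat with period 4: RSJF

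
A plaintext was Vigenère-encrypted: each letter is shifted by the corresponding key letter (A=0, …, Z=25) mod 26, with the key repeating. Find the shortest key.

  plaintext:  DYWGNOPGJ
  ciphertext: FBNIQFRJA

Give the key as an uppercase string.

CDR

  i= 0: F-D =  2 → C
  i= 1: B-Y =  3 → D
  i= 2: N-W = 17 → R
  i= 3: I-G =  2 → C
  i= 4: Q-N =  3 → D
  i= 5: F-O = 17 → R
  i= 6: R-P =  2 → C
  i= 7: J-G =  3 → D
  i= 8: A-J = 17 → R
  shifts repeat with period 3: CDR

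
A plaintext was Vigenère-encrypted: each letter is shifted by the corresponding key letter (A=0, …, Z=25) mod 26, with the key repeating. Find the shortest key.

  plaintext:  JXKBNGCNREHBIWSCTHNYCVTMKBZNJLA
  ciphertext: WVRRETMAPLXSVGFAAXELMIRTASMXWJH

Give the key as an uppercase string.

NYHQRNK

  i= 0: W-J = 13 → N
  i= 1: V-X = 24 → Y
  i= 2: R-K =  7 → H
  i= 3: R-B = 16 → Q
  i= 4: E-N = 17 → R
  i= 5: T-G = 13 → N
  i= 6: M-C = 10 → K
  i= 7: A-N = 13 → N
  i= 8: P-R = 24 → Y
  i= 9: L-E =  7 → H
  i=10: X-H = 16 → Q
  i=11: S-B = 17 → R
  i=12: V-I = 13 → N
  i=13: G-W = 10 → K
  i=14: F-S = 13 → N
  i=15: A-C = 24 → Y
  i=16: A-T =  7 → H
  i=17: X-H = 16 → Q
  i=18: E-N = 17 → R
  i=19: L-Y = 13 → N
  i=20: M-C = 10 → K
  i=21: I-V = 13 → N
  i=22: R-T = 24 → Y
  i=23: T-M =  7 → H
  i=24: A-K = 16 → Q
  i=25: S-B = 17 → R
  i=26: M-Z = 13 → N
  i=27: X-N = 10 → K
  i=28: W-J = 13 → N
  i=29: J-L = 24 → Y
  i=30: H-A =  7 → H
  shifts repeat with period 7: NYHQRNK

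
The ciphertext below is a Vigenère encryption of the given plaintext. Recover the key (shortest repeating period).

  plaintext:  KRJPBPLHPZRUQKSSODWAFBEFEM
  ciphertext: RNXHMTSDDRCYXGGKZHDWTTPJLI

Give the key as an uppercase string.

  i= 0: R-K =  7 → H
  i= 1: N-R = 22 → W
  i= 2: X-J = 14 → O
  i= 3: H-P = 18 → S
  i= 4: M-B = 11 → L
  i= 5: T-P =  4 → E
  i= 6: S-L =  7 → H
  i= 7: D-H = 22 → W
  i= 8: D-P = 14 → O
  i= 9: R-Z = 18 → S
  i=10: C-R = 11 → L
  i=11: Y-U =  4 → E
  i=12: X-Q =  7 → H
  i=13: G-K = 22 → W
  i=14: G-S = 14 → O
  i=15: K-S = 18 → S
  i=16: Z-O = 11 → L
  i=17: H-D =  4 → E
  i=18: D-W =  7 → H
  i=19: W-A = 22 → W
  i=20: T-F = 14 → O
  i=21: T-B = 18 → S
  i=22: P-E = 11 → L
  i=23: J-F =  4 → E
  i=24: L-E =  7 → H
  i=25: I-M = 22 → W
  shifts repeat with period 6: HWOSLE

HWOSLE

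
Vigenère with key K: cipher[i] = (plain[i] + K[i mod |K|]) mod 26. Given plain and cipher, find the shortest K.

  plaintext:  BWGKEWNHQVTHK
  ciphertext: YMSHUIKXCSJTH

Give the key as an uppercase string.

XQM

  i= 0: Y-B = 23 → X
  i= 1: M-W = 16 → Q
  i= 2: S-G = 12 → M
  i= 3: H-K = 23 → X
  i= 4: U-E = 16 → Q
  i= 5: I-W = 12 → M
  i= 6: K-N = 23 → X
  i= 7: X-H = 16 → Q
  i= 8: C-Q = 12 → M
  i= 9: S-V = 23 → X
  i=10: J-T = 16 → Q
  i=11: T-H = 12 → M
  i=12: H-K = 23 → X
  shifts repeat with period 3: XQM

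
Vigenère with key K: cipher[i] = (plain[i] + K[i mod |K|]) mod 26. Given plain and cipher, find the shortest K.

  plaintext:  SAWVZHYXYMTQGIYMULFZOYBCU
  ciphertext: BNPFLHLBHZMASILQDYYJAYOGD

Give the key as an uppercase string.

JNTKMANE

  i= 0: B-S =  9 → J
  i= 1: N-A = 13 → N
  i= 2: P-W = 19 → T
  i= 3: F-V = 10 → K
  i= 4: L-Z = 12 → M
  i= 5: H-H =  0 → A
  i= 6: L-Y = 13 → N
  i= 7: B-X =  4 → E
  i= 8: H-Y =  9 → J
  i= 9: Z-M = 13 → N
  i=10: M-T = 19 → T
  i=11: A-Q = 10 → K
  i=12: S-G = 12 → M
  i=13: I-I =  0 → A
  i=14: L-Y = 13 → N
  i=15: Q-M =  4 → E
  i=16: D-U =  9 → J
  i=17: Y-L = 13 → N
  i=18: Y-F = 19 → T
  i=19: J-Z = 10 → K
  i=20: A-O = 12 → M
  i=21: Y-Y =  0 → A
  i=22: O-B = 13 → N
  i=23: G-C =  4 → E
  i=24: D-U =  9 → J
  shifts repeat with period 8: JNTKMANE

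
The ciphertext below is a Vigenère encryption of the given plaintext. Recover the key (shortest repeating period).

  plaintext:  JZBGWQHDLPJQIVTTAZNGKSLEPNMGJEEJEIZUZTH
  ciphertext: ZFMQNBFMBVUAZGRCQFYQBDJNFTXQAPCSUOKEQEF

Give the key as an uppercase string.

QGLKRLYJ

  i= 0: Z-J = 16 → Q
  i= 1: F-Z =  6 → G
  i= 2: M-B = 11 → L
  i= 3: Q-G = 10 → K
  i= 4: N-W = 17 → R
  i= 5: B-Q = 11 → L
  i= 6: F-H = 24 → Y
  i= 7: M-D =  9 → J
  i= 8: B-L = 16 → Q
  i= 9: V-P =  6 → G
  i=10: U-J = 11 → L
  i=11: A-Q = 10 → K
  i=12: Z-I = 17 → R
  i=13: G-V = 11 → L
  i=14: R-T = 24 → Y
  i=15: C-T =  9 → J
  i=16: Q-A = 16 → Q
  i=17: F-Z =  6 → G
  i=18: Y-N = 11 → L
  i=19: Q-G = 10 → K
  i=20: B-K = 17 → R
  i=21: D-S = 11 → L
  i=22: J-L = 24 → Y
  i=23: N-E =  9 → J
  i=24: F-P = 16 → Q
  i=25: T-N =  6 → G
  i=26: X-M = 11 → L
  i=27: Q-G = 10 → K
  i=28: A-J = 17 → R
  i=29: P-E = 11 → L
  i=30: C-E = 24 → Y
  i=31: S-J =  9 → J
  i=32: U-E = 16 → Q
  i=33: O-I =  6 → G
  i=34: K-Z = 11 → L
  i=35: E-U = 10 → K
  i=36: Q-Z = 17 → R
  i=37: E-T = 11 → L
  i=38: F-H = 24 → Y
  shifts repeat with period 8: QGLKRLYJ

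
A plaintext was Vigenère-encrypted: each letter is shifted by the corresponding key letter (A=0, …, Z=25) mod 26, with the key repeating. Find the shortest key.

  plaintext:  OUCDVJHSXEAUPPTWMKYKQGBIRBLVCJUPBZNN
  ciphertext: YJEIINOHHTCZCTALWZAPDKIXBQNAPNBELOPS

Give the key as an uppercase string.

  i= 0: Y-O = 10 → K
  i= 1: J-U = 15 → P
  i= 2: E-C =  2 → C
  i= 3: I-D =  5 → F
  i= 4: I-V = 13 → N
  i= 5: N-J =  4 → E
  i= 6: O-H =  7 → H
  i= 7: H-S = 15 → P
  i= 8: H-X = 10 → K
  i= 9: T-E = 15 → P
  i=10: C-A =  2 → C
  i=11: Z-U =  5 → F
  i=12: C-P = 13 → N
  i=13: T-P =  4 → E
  i=14: A-T =  7 → H
  i=15: L-W = 15 → P
  i=16: W-M = 10 → K
  i=17: Z-K = 15 → P
  i=18: A-Y =  2 → C
  i=19: P-K =  5 → F
  i=20: D-Q = 13 → N
  i=21: K-G =  4 → E
  i=22: I-B =  7 → H
  i=23: X-I = 15 → P
  i=24: B-R = 10 → K
  i=25: Q-B = 15 → P
  i=26: N-L =  2 → C
  i=27: A-V =  5 → F
  i=28: P-C = 13 → N
  i=29: N-J =  4 → E
  i=30: B-U =  7 → H
  i=31: E-P = 15 → P
  i=32: L-B = 10 → K
  i=33: O-Z = 15 → P
  i=34: P-N =  2 → C
  i=35: S-N =  5 → F
  shifts repeat with period 8: KPCFNEHP

KPCFNEHP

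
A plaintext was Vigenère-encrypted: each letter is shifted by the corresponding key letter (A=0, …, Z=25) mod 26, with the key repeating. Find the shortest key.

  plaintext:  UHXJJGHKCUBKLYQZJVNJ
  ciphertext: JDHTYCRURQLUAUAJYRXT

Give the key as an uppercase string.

PWKK

  i= 0: J-U = 15 → P
  i= 1: D-H = 22 → W
  i= 2: H-X = 10 → K
  i= 3: T-J = 10 → K
  i= 4: Y-J = 15 → P
  i= 5: C-G = 22 → W
  i= 6: R-H = 10 → K
  i= 7: U-K = 10 → K
  i= 8: R-C = 15 → P
  i= 9: Q-U = 22 → W
  i=10: L-B = 10 → K
  i=11: U-K = 10 → K
  i=12: A-L = 15 → P
  i=13: U-Y = 22 → W
  i=14: A-Q = 10 → K
  i=15: J-Z = 10 → K
  i=16: Y-J = 15 → P
  i=17: R-V = 22 → W
  i=18: X-N = 10 → K
  i=19: T-J = 10 → K
  shifts repeat with period 4: PWKK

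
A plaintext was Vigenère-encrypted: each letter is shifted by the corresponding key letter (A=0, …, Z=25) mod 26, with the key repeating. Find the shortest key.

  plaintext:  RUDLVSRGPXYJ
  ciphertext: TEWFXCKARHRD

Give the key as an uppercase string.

  i= 0: T-R =  2 → C
  i= 1: E-U = 10 → K
  i= 2: W-D = 19 → T
  i= 3: F-L = 20 → U
  i= 4: X-V =  2 → C
  i= 5: C-S = 10 → K
  i= 6: K-R = 19 → T
  i= 7: A-G = 20 → U
  i= 8: R-P =  2 → C
  i= 9: H-X = 10 → K
  i=10: R-Y = 19 → T
  i=11: D-J = 20 → U
  shifts repeat with period 4: CKTU

CKTU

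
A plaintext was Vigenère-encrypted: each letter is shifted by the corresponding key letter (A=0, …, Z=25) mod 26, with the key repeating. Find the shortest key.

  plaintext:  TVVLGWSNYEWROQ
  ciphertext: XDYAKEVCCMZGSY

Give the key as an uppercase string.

EIDP

  i= 0: X-T =  4 → E
  i= 1: D-V =  8 → I
  i= 2: Y-V =  3 → D
  i= 3: A-L = 15 → P
  i= 4: K-G =  4 → E
  i= 5: E-W =  8 → I
  i= 6: V-S =  3 → D
  i= 7: C-N = 15 → P
  i= 8: C-Y =  4 → E
  i= 9: M-E =  8 → I
  i=10: Z-W =  3 → D
  i=11: G-R = 15 → P
  i=12: S-O =  4 → E
  i=13: Y-Q =  8 → I
  shifts repeat with period 4: EIDP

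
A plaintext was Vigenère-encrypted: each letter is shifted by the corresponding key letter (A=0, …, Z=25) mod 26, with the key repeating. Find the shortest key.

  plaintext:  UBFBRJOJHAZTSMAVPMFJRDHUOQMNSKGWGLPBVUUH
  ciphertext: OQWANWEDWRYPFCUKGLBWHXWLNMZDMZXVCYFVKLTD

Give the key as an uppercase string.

  i= 0: O-U = 20 → U
  i= 1: Q-B = 15 → P
  i= 2: W-F = 17 → R
  i= 3: A-B = 25 → Z
  i= 4: N-R = 22 → W
  i= 5: W-J = 13 → N
  i= 6: E-O = 16 → Q
  i= 7: D-J = 20 → U
  i= 8: W-H = 15 → P
  i= 9: R-A = 17 → R
  i=10: Y-Z = 25 → Z
  i=11: P-T = 22 → W
  i=12: F-S = 13 → N
  i=13: C-M = 16 → Q
  i=14: U-A = 20 → U
  i=15: K-V = 15 → P
  i=16: G-P = 17 → R
  i=17: L-M = 25 → Z
  i=18: B-F = 22 → W
  i=19: W-J = 13 → N
  i=20: H-R = 16 → Q
  i=21: X-D = 20 → U
  i=22: W-H = 15 → P
  i=23: L-U = 17 → R
  i=24: N-O = 25 → Z
  i=25: M-Q = 22 → W
  i=26: Z-M = 13 → N
  i=27: D-N = 16 → Q
  i=28: M-S = 20 → U
  i=29: Z-K = 15 → P
  i=30: X-G = 17 → R
  i=31: V-W = 25 → Z
  i=32: C-G = 22 → W
  i=33: Y-L = 13 → N
  i=34: F-P = 16 → Q
  i=35: V-B = 20 → U
  i=36: K-V = 15 → P
  i=37: L-U = 17 → R
  i=38: T-U = 25 → Z
  i=39: D-H = 22 → W
  shifts repeat with period 7: UPRZWNQ

UPRZWNQ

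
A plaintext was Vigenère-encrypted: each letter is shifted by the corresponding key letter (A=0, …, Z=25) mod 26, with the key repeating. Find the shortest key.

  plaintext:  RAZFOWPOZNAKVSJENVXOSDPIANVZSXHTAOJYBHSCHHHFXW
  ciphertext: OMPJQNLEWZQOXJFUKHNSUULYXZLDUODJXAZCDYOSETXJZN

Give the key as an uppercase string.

XMQECRWQ

  i= 0: O-R = 23 → X
  i= 1: M-A = 12 → M
  i= 2: P-Z = 16 → Q
  i= 3: J-F =  4 → E
  i= 4: Q-O =  2 → C
  i= 5: N-W = 17 → R
  i= 6: L-P = 22 → W
  i= 7: E-O = 16 → Q
  i= 8: W-Z = 23 → X
  i= 9: Z-N = 12 → M
  i=10: Q-A = 16 → Q
  i=11: O-K =  4 → E
  i=12: X-V =  2 → C
  i=13: J-S = 17 → R
  i=14: F-J = 22 → W
  i=15: U-E = 16 → Q
  i=16: K-N = 23 → X
  i=17: H-V = 12 → M
  i=18: N-X = 16 → Q
  i=19: S-O =  4 → E
  i=20: U-S =  2 → C
  i=21: U-D = 17 → R
  i=22: L-P = 22 → W
  i=23: Y-I = 16 → Q
  i=24: X-A = 23 → X
  i=25: Z-N = 12 → M
  i=26: L-V = 16 → Q
  i=27: D-Z =  4 → E
  i=28: U-S =  2 → C
  i=29: O-X = 17 → R
  i=30: D-H = 22 → W
  i=31: J-T = 16 → Q
  i=32: X-A = 23 → X
  i=33: A-O = 12 → M
  i=34: Z-J = 16 → Q
  i=35: C-Y =  4 → E
  i=36: D-B =  2 → C
  i=37: Y-H = 17 → R
  i=38: O-S = 22 → W
  i=39: S-C = 16 → Q
  i=40: E-H = 23 → X
  i=41: T-H = 12 → M
  i=42: X-H = 16 → Q
  i=43: J-F =  4 → E
  i=44: Z-X =  2 → C
  i=45: N-W = 17 → R
  shifts repeat with period 8: XMQECRWQ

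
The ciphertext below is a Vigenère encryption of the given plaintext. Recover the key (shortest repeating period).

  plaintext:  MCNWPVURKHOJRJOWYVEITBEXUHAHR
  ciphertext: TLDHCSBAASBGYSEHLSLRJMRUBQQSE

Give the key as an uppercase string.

  i= 0: T-M =  7 → H
  i= 1: L-C =  9 → J
  i= 2: D-N = 16 → Q
  i= 3: H-W = 11 → L
  i= 4: C-P = 13 → N
  i= 5: S-V = 23 → X
  i= 6: B-U =  7 → H
  i= 7: A-R =  9 → J
  i= 8: A-K = 16 → Q
  i= 9: S-H = 11 → L
  i=10: B-O = 13 → N
  i=11: G-J = 23 → X
  i=12: Y-R =  7 → H
  i=13: S-J =  9 → J
  i=14: E-O = 16 → Q
  i=15: H-W = 11 → L
  i=16: L-Y = 13 → N
  i=17: S-V = 23 → X
  i=18: L-E =  7 → H
  i=19: R-I =  9 → J
  i=20: J-T = 16 → Q
  i=21: M-B = 11 → L
  i=22: R-E = 13 → N
  i=23: U-X = 23 → X
  i=24: B-U =  7 → H
  i=25: Q-H =  9 → J
  i=26: Q-A = 16 → Q
  i=27: S-H = 11 → L
  i=28: E-R = 13 → N
  shifts repeat with period 6: HJQLNX

HJQLNX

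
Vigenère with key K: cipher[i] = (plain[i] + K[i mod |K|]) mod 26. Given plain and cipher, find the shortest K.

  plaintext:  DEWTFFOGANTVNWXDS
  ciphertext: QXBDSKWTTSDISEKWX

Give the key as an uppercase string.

  i= 0: Q-D = 13 → N
  i= 1: X-E = 19 → T
  i= 2: B-W =  5 → F
  i= 3: D-T = 10 → K
  i= 4: S-F = 13 → N
  i= 5: K-F =  5 → F
  i= 6: W-O =  8 → I
  i= 7: T-G = 13 → N
  i= 8: T-A = 19 → T
  i= 9: S-N =  5 → F
  i=10: D-T = 10 → K
  i=11: I-V = 13 → N
  i=12: S-N =  5 → F
  i=13: E-W =  8 → I
  i=14: K-X = 13 → N
  i=15: W-D = 19 → T
  i=16: X-S =  5 → F
  shifts repeat with period 7: NTFKNFI

NTFKNFI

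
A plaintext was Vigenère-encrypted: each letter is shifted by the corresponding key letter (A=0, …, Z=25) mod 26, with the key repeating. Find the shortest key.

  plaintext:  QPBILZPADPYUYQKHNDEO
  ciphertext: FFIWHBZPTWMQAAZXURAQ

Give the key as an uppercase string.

  i= 0: F-Q = 15 → P
  i= 1: F-P = 16 → Q
  i= 2: I-B =  7 → H
  i= 3: W-I = 14 → O
  i= 4: H-L = 22 → W
  i= 5: B-Z =  2 → C
  i= 6: Z-P = 10 → K
  i= 7: P-A = 15 → P
  i= 8: T-D = 16 → Q
  i= 9: W-P =  7 → H
  i=10: M-Y = 14 → O
  i=11: Q-U = 22 → W
  i=12: A-Y =  2 → C
  i=13: A-Q = 10 → K
  i=14: Z-K = 15 → P
  i=15: X-H = 16 → Q
  i=16: U-N =  7 → H
  i=17: R-D = 14 → O
  i=18: A-E = 22 → W
  i=19: Q-O =  2 → C
  shifts repeat with period 7: PQHOWCK

PQHOWCK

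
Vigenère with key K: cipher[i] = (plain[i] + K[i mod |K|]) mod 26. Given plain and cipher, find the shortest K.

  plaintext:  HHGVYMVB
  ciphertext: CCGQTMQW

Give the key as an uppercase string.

VVA

  i= 0: C-H = 21 → V
  i= 1: C-H = 21 → V
  i= 2: G-G =  0 → A
  i= 3: Q-V = 21 → V
  i= 4: T-Y = 21 → V
  i= 5: M-M =  0 → A
  i= 6: Q-V = 21 → V
  i= 7: W-B = 21 → V
  shifts repeat with period 3: VVA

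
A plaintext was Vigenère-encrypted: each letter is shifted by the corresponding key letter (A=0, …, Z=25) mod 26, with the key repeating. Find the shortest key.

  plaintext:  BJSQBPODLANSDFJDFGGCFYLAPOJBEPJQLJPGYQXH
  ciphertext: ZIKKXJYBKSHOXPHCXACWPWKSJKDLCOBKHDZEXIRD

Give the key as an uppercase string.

  i= 0: Z-B = 24 → Y
  i= 1: I-J = 25 → Z
  i= 2: K-S = 18 → S
  i= 3: K-Q = 20 → U
  i= 4: X-B = 22 → W
  i= 5: J-P = 20 → U
  i= 6: Y-O = 10 → K
  i= 7: B-D = 24 → Y
  i= 8: K-L = 25 → Z
  i= 9: S-A = 18 → S
  i=10: H-N = 20 → U
  i=11: O-S = 22 → W
  i=12: X-D = 20 → U
  i=13: P-F = 10 → K
  i=14: H-J = 24 → Y
  i=15: C-D = 25 → Z
  i=16: X-F = 18 → S
  i=17: A-G = 20 → U
  i=18: C-G = 22 → W
  i=19: W-C = 20 → U
  i=20: P-F = 10 → K
  i=21: W-Y = 24 → Y
  i=22: K-L = 25 → Z
  i=23: S-A = 18 → S
  i=24: J-P = 20 → U
  i=25: K-O = 22 → W
  i=26: D-J = 20 → U
  i=27: L-B = 10 → K
  i=28: C-E = 24 → Y
  i=29: O-P = 25 → Z
  i=30: B-J = 18 → S
  i=31: K-Q = 20 → U
  i=32: H-L = 22 → W
  i=33: D-J = 20 → U
  i=34: Z-P = 10 → K
  i=35: E-G = 24 → Y
  i=36: X-Y = 25 → Z
  i=37: I-Q = 18 → S
  i=38: R-X = 20 → U
  i=39: D-H = 22 → W
  shifts repeat with period 7: YZSUWUK

YZSUWUK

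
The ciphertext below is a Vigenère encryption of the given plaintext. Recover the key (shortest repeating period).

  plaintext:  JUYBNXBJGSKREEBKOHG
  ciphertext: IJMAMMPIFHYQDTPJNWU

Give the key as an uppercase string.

ZPOZ

  i= 0: I-J = 25 → Z
  i= 1: J-U = 15 → P
  i= 2: M-Y = 14 → O
  i= 3: A-B = 25 → Z
  i= 4: M-N = 25 → Z
  i= 5: M-X = 15 → P
  i= 6: P-B = 14 → O
  i= 7: I-J = 25 → Z
  i= 8: F-G = 25 → Z
  i= 9: H-S = 15 → P
  i=10: Y-K = 14 → O
  i=11: Q-R = 25 → Z
  i=12: D-E = 25 → Z
  i=13: T-E = 15 → P
  i=14: P-B = 14 → O
  i=15: J-K = 25 → Z
  i=16: N-O = 25 → Z
  i=17: W-H = 15 → P
  i=18: U-G = 14 → O
  shifts repeat with period 4: ZPOZ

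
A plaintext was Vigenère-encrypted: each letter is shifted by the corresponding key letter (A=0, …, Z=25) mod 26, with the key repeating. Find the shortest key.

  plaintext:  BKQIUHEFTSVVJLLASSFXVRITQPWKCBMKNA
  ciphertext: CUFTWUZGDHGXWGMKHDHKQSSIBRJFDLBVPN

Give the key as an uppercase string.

  i= 0: C-B =  1 → B
  i= 1: U-K = 10 → K
  i= 2: F-Q = 15 → P
  i= 3: T-I = 11 → L
  i= 4: W-U =  2 → C
  i= 5: U-H = 13 → N
  i= 6: Z-E = 21 → V
  i= 7: G-F =  1 → B
  i= 8: D-T = 10 → K
  i= 9: H-S = 15 → P
  i=10: G-V = 11 → L
  i=11: X-V =  2 → C
  i=12: W-J = 13 → N
  i=13: G-L = 21 → V
  i=14: M-L =  1 → B
  i=15: K-A = 10 → K
  i=16: H-S = 15 → P
  i=17: D-S = 11 → L
  i=18: H-F =  2 → C
  i=19: K-X = 13 → N
  i=20: Q-V = 21 → V
  i=21: S-R =  1 → B
  i=22: S-I = 10 → K
  i=23: I-T = 15 → P
  i=24: B-Q = 11 → L
  i=25: R-P =  2 → C
  i=26: J-W = 13 → N
  i=27: F-K = 21 → V
  i=28: D-C =  1 → B
  i=29: L-B = 10 → K
  i=30: B-M = 15 → P
  i=31: V-K = 11 → L
  i=32: P-N =  2 → C
  i=33: N-A = 13 → N
  shifts repeat with period 7: BKPLCNV

BKPLCNV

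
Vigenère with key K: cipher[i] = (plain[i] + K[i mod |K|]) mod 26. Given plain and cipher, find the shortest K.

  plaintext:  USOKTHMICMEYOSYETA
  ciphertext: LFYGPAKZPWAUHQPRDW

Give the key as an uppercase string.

RNKWWTY

  i= 0: L-U = 17 → R
  i= 1: F-S = 13 → N
  i= 2: Y-O = 10 → K
  i= 3: G-K = 22 → W
  i= 4: P-T = 22 → W
  i= 5: A-H = 19 → T
  i= 6: K-M = 24 → Y
  i= 7: Z-I = 17 → R
  i= 8: P-C = 13 → N
  i= 9: W-M = 10 → K
  i=10: A-E = 22 → W
  i=11: U-Y = 22 → W
  i=12: H-O = 19 → T
  i=13: Q-S = 24 → Y
  i=14: P-Y = 17 → R
  i=15: R-E = 13 → N
  i=16: D-T = 10 → K
  i=17: W-A = 22 → W
  shifts repeat with period 7: RNKWWTY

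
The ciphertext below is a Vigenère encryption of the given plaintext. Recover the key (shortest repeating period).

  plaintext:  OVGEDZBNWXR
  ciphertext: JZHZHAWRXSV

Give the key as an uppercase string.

VEB

  i= 0: J-O = 21 → V
  i= 1: Z-V =  4 → E
  i= 2: H-G =  1 → B
  i= 3: Z-E = 21 → V
  i= 4: H-D =  4 → E
  i= 5: A-Z =  1 → B
  i= 6: W-B = 21 → V
  i= 7: R-N =  4 → E
  i= 8: X-W =  1 → B
  i= 9: S-X = 21 → V
  i=10: V-R =  4 → E
  shifts repeat with period 3: VEB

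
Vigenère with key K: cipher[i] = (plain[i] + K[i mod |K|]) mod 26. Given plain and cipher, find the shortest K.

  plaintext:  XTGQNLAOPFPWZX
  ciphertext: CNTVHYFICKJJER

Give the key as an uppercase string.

FUN

  i= 0: C-X =  5 → F
  i= 1: N-T = 20 → U
  i= 2: T-G = 13 → N
  i= 3: V-Q =  5 → F
  i= 4: H-N = 20 → U
  i= 5: Y-L = 13 → N
  i= 6: F-A =  5 → F
  i= 7: I-O = 20 → U
  i= 8: C-P = 13 → N
  i= 9: K-F =  5 → F
  i=10: J-P = 20 → U
  i=11: J-W = 13 → N
  i=12: E-Z =  5 → F
  i=13: R-X = 20 → U
  shifts repeat with period 3: FUN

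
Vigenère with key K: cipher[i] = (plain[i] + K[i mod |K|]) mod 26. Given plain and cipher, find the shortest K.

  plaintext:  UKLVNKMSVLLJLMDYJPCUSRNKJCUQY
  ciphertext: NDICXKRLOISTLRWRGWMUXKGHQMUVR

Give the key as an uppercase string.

TTXHKAF

  i= 0: N-U = 19 → T
  i= 1: D-K = 19 → T
  i= 2: I-L = 23 → X
  i= 3: C-V =  7 → H
  i= 4: X-N = 10 → K
  i= 5: K-K =  0 → A
  i= 6: R-M =  5 → F
  i= 7: L-S = 19 → T
  i= 8: O-V = 19 → T
  i= 9: I-L = 23 → X
  i=10: S-L =  7 → H
  i=11: T-J = 10 → K
  i=12: L-L =  0 → A
  i=13: R-M =  5 → F
  i=14: W-D = 19 → T
  i=15: R-Y = 19 → T
  i=16: G-J = 23 → X
  i=17: W-P =  7 → H
  i=18: M-C = 10 → K
  i=19: U-U =  0 → A
  i=20: X-S =  5 → F
  i=21: K-R = 19 → T
  i=22: G-N = 19 → T
  i=23: H-K = 23 → X
  i=24: Q-J =  7 → H
  i=25: M-C = 10 → K
  i=26: U-U =  0 → A
  i=27: V-Q =  5 → F
  i=28: R-Y = 19 → T
  shifts repeat with period 7: TTXHKAF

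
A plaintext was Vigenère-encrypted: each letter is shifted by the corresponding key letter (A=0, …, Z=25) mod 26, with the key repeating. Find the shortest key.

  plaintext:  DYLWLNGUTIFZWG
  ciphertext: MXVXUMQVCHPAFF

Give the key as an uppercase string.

JZKB

  i= 0: M-D =  9 → J
  i= 1: X-Y = 25 → Z
  i= 2: V-L = 10 → K
  i= 3: X-W =  1 → B
  i= 4: U-L =  9 → J
  i= 5: M-N = 25 → Z
  i= 6: Q-G = 10 → K
  i= 7: V-U =  1 → B
  i= 8: C-T =  9 → J
  i= 9: H-I = 25 → Z
  i=10: P-F = 10 → K
  i=11: A-Z =  1 → B
  i=12: F-W =  9 → J
  i=13: F-G = 25 → Z
  shifts repeat with period 4: JZKB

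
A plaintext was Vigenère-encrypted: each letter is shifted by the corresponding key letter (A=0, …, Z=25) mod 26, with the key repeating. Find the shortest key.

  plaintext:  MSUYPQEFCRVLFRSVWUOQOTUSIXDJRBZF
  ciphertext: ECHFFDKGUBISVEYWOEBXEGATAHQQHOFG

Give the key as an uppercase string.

SKNHQNGB

  i= 0: E-M = 18 → S
  i= 1: C-S = 10 → K
  i= 2: H-U = 13 → N
  i= 3: F-Y =  7 → H
  i= 4: F-P = 16 → Q
  i= 5: D-Q = 13 → N
  i= 6: K-E =  6 → G
  i= 7: G-F =  1 → B
  i= 8: U-C = 18 → S
  i= 9: B-R = 10 → K
  i=10: I-V = 13 → N
  i=11: S-L =  7 → H
  i=12: V-F = 16 → Q
  i=13: E-R = 13 → N
  i=14: Y-S =  6 → G
  i=15: W-V =  1 → B
  i=16: O-W = 18 → S
  i=17: E-U = 10 → K
  i=18: B-O = 13 → N
  i=19: X-Q =  7 → H
  i=20: E-O = 16 → Q
  i=21: G-T = 13 → N
  i=22: A-U =  6 → G
  i=23: T-S =  1 → B
  i=24: A-I = 18 → S
  i=25: H-X = 10 → K
  i=26: Q-D = 13 → N
  i=27: Q-J =  7 → H
  i=28: H-R = 16 → Q
  i=29: O-B = 13 → N
  i=30: F-Z =  6 → G
  i=31: G-F =  1 → B
  shifts repeat with period 8: SKNHQNGB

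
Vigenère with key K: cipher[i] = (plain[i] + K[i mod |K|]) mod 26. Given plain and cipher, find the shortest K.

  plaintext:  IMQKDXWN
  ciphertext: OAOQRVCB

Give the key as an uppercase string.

  i= 0: O-I =  6 → G
  i= 1: A-M = 14 → O
  i= 2: O-Q = 24 → Y
  i= 3: Q-K =  6 → G
  i= 4: R-D = 14 → O
  i= 5: V-X = 24 → Y
  i= 6: C-W =  6 → G
  i= 7: B-N = 14 → O
  shifts repeat with period 3: GOY

GOY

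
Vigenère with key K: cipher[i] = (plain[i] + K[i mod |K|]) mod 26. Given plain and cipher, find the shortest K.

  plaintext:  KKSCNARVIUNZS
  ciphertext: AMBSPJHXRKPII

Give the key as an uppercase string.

QCJ

  i= 0: A-K = 16 → Q
  i= 1: M-K =  2 → C
  i= 2: B-S =  9 → J
  i= 3: S-C = 16 → Q
  i= 4: P-N =  2 → C
  i= 5: J-A =  9 → J
  i= 6: H-R = 16 → Q
  i= 7: X-V =  2 → C
  i= 8: R-I =  9 → J
  i= 9: K-U = 16 → Q
  i=10: P-N =  2 → C
  i=11: I-Z =  9 → J
  i=12: I-S = 16 → Q
  shifts repeat with period 3: QCJ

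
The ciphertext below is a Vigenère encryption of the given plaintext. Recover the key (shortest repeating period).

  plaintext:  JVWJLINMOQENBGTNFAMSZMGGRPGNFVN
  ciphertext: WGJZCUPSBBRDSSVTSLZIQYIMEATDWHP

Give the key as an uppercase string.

NLNQRMCG

  i= 0: W-J = 13 → N
  i= 1: G-V = 11 → L
  i= 2: J-W = 13 → N
  i= 3: Z-J = 16 → Q
  i= 4: C-L = 17 → R
  i= 5: U-I = 12 → M
  i= 6: P-N =  2 → C
  i= 7: S-M =  6 → G
  i= 8: B-O = 13 → N
  i= 9: B-Q = 11 → L
  i=10: R-E = 13 → N
  i=11: D-N = 16 → Q
  i=12: S-B = 17 → R
  i=13: S-G = 12 → M
  i=14: V-T =  2 → C
  i=15: T-N =  6 → G
  i=16: S-F = 13 → N
  i=17: L-A = 11 → L
  i=18: Z-M = 13 → N
  i=19: I-S = 16 → Q
  i=20: Q-Z = 17 → R
  i=21: Y-M = 12 → M
  i=22: I-G =  2 → C
  i=23: M-G =  6 → G
  i=24: E-R = 13 → N
  i=25: A-P = 11 → L
  i=26: T-G = 13 → N
  i=27: D-N = 16 → Q
  i=28: W-F = 17 → R
  i=29: H-V = 12 → M
  i=30: P-N =  2 → C
  shifts repeat with period 8: NLNQRMCG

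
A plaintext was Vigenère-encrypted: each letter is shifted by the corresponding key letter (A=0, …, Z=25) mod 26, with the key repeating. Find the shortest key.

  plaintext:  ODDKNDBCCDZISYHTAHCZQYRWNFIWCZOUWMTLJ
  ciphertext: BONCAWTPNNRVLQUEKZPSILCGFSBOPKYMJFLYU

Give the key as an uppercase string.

NLKSNTS

  i= 0: B-O = 13 → N
  i= 1: O-D = 11 → L
  i= 2: N-D = 10 → K
  i= 3: C-K = 18 → S
  i= 4: A-N = 13 → N
  i= 5: W-D = 19 → T
  i= 6: T-B = 18 → S
  i= 7: P-C = 13 → N
  i= 8: N-C = 11 → L
  i= 9: N-D = 10 → K
  i=10: R-Z = 18 → S
  i=11: V-I = 13 → N
  i=12: L-S = 19 → T
  i=13: Q-Y = 18 → S
  i=14: U-H = 13 → N
  i=15: E-T = 11 → L
  i=16: K-A = 10 → K
  i=17: Z-H = 18 → S
  i=18: P-C = 13 → N
  i=19: S-Z = 19 → T
  i=20: I-Q = 18 → S
  i=21: L-Y = 13 → N
  i=22: C-R = 11 → L
  i=23: G-W = 10 → K
  i=24: F-N = 18 → S
  i=25: S-F = 13 → N
  i=26: B-I = 19 → T
  i=27: O-W = 18 → S
  i=28: P-C = 13 → N
  i=29: K-Z = 11 → L
  i=30: Y-O = 10 → K
  i=31: M-U = 18 → S
  i=32: J-W = 13 → N
  i=33: F-M = 19 → T
  i=34: L-T = 18 → S
  i=35: Y-L = 13 → N
  i=36: U-J = 11 → L
  shifts repeat with period 7: NLKSNTS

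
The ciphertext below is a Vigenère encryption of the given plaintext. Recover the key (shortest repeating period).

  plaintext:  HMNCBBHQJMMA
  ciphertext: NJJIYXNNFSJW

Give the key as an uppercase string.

GXW

  i= 0: N-H =  6 → G
  i= 1: J-M = 23 → X
  i= 2: J-N = 22 → W
  i= 3: I-C =  6 → G
  i= 4: Y-B = 23 → X
  i= 5: X-B = 22 → W
  i= 6: N-H =  6 → G
  i= 7: N-Q = 23 → X
  i= 8: F-J = 22 → W
  i= 9: S-M =  6 → G
  i=10: J-M = 23 → X
  i=11: W-A = 22 → W
  shifts repeat with period 3: GXW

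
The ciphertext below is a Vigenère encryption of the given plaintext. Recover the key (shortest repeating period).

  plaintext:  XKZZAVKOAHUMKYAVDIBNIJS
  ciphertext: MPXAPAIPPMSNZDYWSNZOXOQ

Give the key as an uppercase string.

PFYB

  i= 0: M-X = 15 → P
  i= 1: P-K =  5 → F
  i= 2: X-Z = 24 → Y
  i= 3: A-Z =  1 → B
  i= 4: P-A = 15 → P
  i= 5: A-V =  5 → F
  i= 6: I-K = 24 → Y
  i= 7: P-O =  1 → B
  i= 8: P-A = 15 → P
  i= 9: M-H =  5 → F
  i=10: S-U = 24 → Y
  i=11: N-M =  1 → B
  i=12: Z-K = 15 → P
  i=13: D-Y =  5 → F
  i=14: Y-A = 24 → Y
  i=15: W-V =  1 → B
  i=16: S-D = 15 → P
  i=17: N-I =  5 → F
  i=18: Z-B = 24 → Y
  i=19: O-N =  1 → B
  i=20: X-I = 15 → P
  i=21: O-J =  5 → F
  i=22: Q-S = 24 → Y
  shifts repeat with period 4: PFYB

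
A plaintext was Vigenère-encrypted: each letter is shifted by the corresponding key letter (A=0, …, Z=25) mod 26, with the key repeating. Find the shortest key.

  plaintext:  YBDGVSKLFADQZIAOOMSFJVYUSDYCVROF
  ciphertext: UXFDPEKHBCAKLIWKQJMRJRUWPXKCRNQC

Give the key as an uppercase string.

  i= 0: U-Y = 22 → W
  i= 1: X-B = 22 → W
  i= 2: F-D =  2 → C
  i= 3: D-G = 23 → X
  i= 4: P-V = 20 → U
  i= 5: E-S = 12 → M
  i= 6: K-K =  0 → A
  i= 7: H-L = 22 → W
  i= 8: B-F = 22 → W
  i= 9: C-A =  2 → C
  i=10: A-D = 23 → X
  i=11: K-Q = 20 → U
  i=12: L-Z = 12 → M
  i=13: I-I =  0 → A
  i=14: W-A = 22 → W
  i=15: K-O = 22 → W
  i=16: Q-O =  2 → C
  i=17: J-M = 23 → X
  i=18: M-S = 20 → U
  i=19: R-F = 12 → M
  i=20: J-J =  0 → A
  i=21: R-V = 22 → W
  i=22: U-Y = 22 → W
  i=23: W-U =  2 → C
  i=24: P-S = 23 → X
  i=25: X-D = 20 → U
  i=26: K-Y = 12 → M
  i=27: C-C =  0 → A
  i=28: R-V = 22 → W
  i=29: N-R = 22 → W
  i=30: Q-O =  2 → C
  i=31: C-F = 23 → X
  shifts repeat with period 7: WWCXUMA

WWCXUMA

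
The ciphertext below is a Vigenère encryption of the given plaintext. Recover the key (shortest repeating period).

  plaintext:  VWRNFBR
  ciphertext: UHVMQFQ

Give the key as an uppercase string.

ZLE

  i= 0: U-V = 25 → Z
  i= 1: H-W = 11 → L
  i= 2: V-R =  4 → E
  i= 3: M-N = 25 → Z
  i= 4: Q-F = 11 → L
  i= 5: F-B =  4 → E
  i= 6: Q-R = 25 → Z
  shifts repeat with period 3: ZLE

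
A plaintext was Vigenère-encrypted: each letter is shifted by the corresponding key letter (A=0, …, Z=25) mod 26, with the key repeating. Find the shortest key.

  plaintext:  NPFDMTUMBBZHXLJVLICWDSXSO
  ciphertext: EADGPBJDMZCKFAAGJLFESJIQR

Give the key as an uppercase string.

  i= 0: E-N = 17 → R
  i= 1: A-P = 11 → L
  i= 2: D-F = 24 → Y
  i= 3: G-D =  3 → D
  i= 4: P-M =  3 → D
  i= 5: B-T =  8 → I
  i= 6: J-U = 15 → P
  i= 7: D-M = 17 → R
  i= 8: M-B = 11 → L
  i= 9: Z-B = 24 → Y
  i=10: C-Z =  3 → D
  i=11: K-H =  3 → D
  i=12: F-X =  8 → I
  i=13: A-L = 15 → P
  i=14: A-J = 17 → R
  i=15: G-V = 11 → L
  i=16: J-L = 24 → Y
  i=17: L-I =  3 → D
  i=18: F-C =  3 → D
  i=19: E-W =  8 → I
  i=20: S-D = 15 → P
  i=21: J-S = 17 → R
  i=22: I-X = 11 → L
  i=23: Q-S = 24 → Y
  i=24: R-O =  3 → D
  shifts repeat with period 7: RLYDDIP

RLYDDIP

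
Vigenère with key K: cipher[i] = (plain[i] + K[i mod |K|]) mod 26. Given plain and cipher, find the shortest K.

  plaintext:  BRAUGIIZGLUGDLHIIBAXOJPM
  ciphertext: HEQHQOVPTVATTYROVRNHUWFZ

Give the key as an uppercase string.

GNQNK

  i= 0: H-B =  6 → G
  i= 1: E-R = 13 → N
  i= 2: Q-A = 16 → Q
  i= 3: H-U = 13 → N
  i= 4: Q-G = 10 → K
  i= 5: O-I =  6 → G
  i= 6: V-I = 13 → N
  i= 7: P-Z = 16 → Q
  i= 8: T-G = 13 → N
  i= 9: V-L = 10 → K
  i=10: A-U =  6 → G
  i=11: T-G = 13 → N
  i=12: T-D = 16 → Q
  i=13: Y-L = 13 → N
  i=14: R-H = 10 → K
  i=15: O-I =  6 → G
  i=16: V-I = 13 → N
  i=17: R-B = 16 → Q
  i=18: N-A = 13 → N
  i=19: H-X = 10 → K
  i=20: U-O =  6 → G
  i=21: W-J = 13 → N
  i=22: F-P = 16 → Q
  i=23: Z-M = 13 → N
  shifts repeat with period 5: GNQNK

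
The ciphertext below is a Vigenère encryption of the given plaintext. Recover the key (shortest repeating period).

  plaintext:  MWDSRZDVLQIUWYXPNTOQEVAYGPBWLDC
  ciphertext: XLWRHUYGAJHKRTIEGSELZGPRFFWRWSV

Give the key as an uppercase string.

LPTZQVV

  i= 0: X-M = 11 → L
  i= 1: L-W = 15 → P
  i= 2: W-D = 19 → T
  i= 3: R-S = 25 → Z
  i= 4: H-R = 16 → Q
  i= 5: U-Z = 21 → V
  i= 6: Y-D = 21 → V
  i= 7: G-V = 11 → L
  i= 8: A-L = 15 → P
  i= 9: J-Q = 19 → T
  i=10: H-I = 25 → Z
  i=11: K-U = 16 → Q
  i=12: R-W = 21 → V
  i=13: T-Y = 21 → V
  i=14: I-X = 11 → L
  i=15: E-P = 15 → P
  i=16: G-N = 19 → T
  i=17: S-T = 25 → Z
  i=18: E-O = 16 → Q
  i=19: L-Q = 21 → V
  i=20: Z-E = 21 → V
  i=21: G-V = 11 → L
  i=22: P-A = 15 → P
  i=23: R-Y = 19 → T
  i=24: F-G = 25 → Z
  i=25: F-P = 16 → Q
  i=26: W-B = 21 → V
  i=27: R-W = 21 → V
  i=28: W-L = 11 → L
  i=29: S-D = 15 → P
  i=30: V-C = 19 → T
  shifts repeat with period 7: LPTZQVV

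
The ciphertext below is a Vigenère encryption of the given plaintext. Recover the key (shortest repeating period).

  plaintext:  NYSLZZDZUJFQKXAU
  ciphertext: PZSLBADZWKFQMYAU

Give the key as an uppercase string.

  i= 0: P-N =  2 → C
  i= 1: Z-Y =  1 → B
  i= 2: S-S =  0 → A
  i= 3: L-L =  0 → A
  i= 4: B-Z =  2 → C
  i= 5: A-Z =  1 → B
  i= 6: D-D =  0 → A
  i= 7: Z-Z =  0 → A
  i= 8: W-U =  2 → C
  i= 9: K-J =  1 → B
  i=10: F-F =  0 → A
  i=11: Q-Q =  0 → A
  i=12: M-K =  2 → C
  i=13: Y-X =  1 → B
  i=14: A-A =  0 → A
  i=15: U-U =  0 → A
  shifts repeat with period 4: CBAA

CBAA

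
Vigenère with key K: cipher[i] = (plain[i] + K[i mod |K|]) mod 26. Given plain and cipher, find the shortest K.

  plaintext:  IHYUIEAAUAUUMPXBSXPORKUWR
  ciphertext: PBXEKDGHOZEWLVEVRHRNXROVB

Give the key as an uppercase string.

HUZKCZG

  i= 0: P-I =  7 → H
  i= 1: B-H = 20 → U
  i= 2: X-Y = 25 → Z
  i= 3: E-U = 10 → K
  i= 4: K-I =  2 → C
  i= 5: D-E = 25 → Z
  i= 6: G-A =  6 → G
  i= 7: H-A =  7 → H
  i= 8: O-U = 20 → U
  i= 9: Z-A = 25 → Z
  i=10: E-U = 10 → K
  i=11: W-U =  2 → C
  i=12: L-M = 25 → Z
  i=13: V-P =  6 → G
  i=14: E-X =  7 → H
  i=15: V-B = 20 → U
  i=16: R-S = 25 → Z
  i=17: H-X = 10 → K
  i=18: R-P =  2 → C
  i=19: N-O = 25 → Z
  i=20: X-R =  6 → G
  i=21: R-K =  7 → H
  i=22: O-U = 20 → U
  i=23: V-W = 25 → Z
  i=24: B-R = 10 → K
  shifts repeat with period 7: HUZKCZG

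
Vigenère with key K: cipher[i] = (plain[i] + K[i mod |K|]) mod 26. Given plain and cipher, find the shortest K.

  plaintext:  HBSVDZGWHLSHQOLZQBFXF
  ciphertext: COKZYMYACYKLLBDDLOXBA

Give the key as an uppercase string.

VNSE

  i= 0: C-H = 21 → V
  i= 1: O-B = 13 → N
  i= 2: K-S = 18 → S
  i= 3: Z-V =  4 → E
  i= 4: Y-D = 21 → V
  i= 5: M-Z = 13 → N
  i= 6: Y-G = 18 → S
  i= 7: A-W =  4 → E
  i= 8: C-H = 21 → V
  i= 9: Y-L = 13 → N
  i=10: K-S = 18 → S
  i=11: L-H =  4 → E
  i=12: L-Q = 21 → V
  i=13: B-O = 13 → N
  i=14: D-L = 18 → S
  i=15: D-Z =  4 → E
  i=16: L-Q = 21 → V
  i=17: O-B = 13 → N
  i=18: X-F = 18 → S
  i=19: B-X =  4 → E
  i=20: A-F = 21 → V
  shifts repeat with period 4: VNSE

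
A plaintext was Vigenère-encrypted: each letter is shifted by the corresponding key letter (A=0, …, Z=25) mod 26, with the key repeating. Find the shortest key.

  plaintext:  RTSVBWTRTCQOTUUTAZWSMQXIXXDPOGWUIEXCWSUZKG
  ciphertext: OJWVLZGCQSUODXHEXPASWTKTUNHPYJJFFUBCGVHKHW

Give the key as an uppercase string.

XQEAKDNL

  i= 0: O-R = 23 → X
  i= 1: J-T = 16 → Q
  i= 2: W-S =  4 → E
  i= 3: V-V =  0 → A
  i= 4: L-B = 10 → K
  i= 5: Z-W =  3 → D
  i= 6: G-T = 13 → N
  i= 7: C-R = 11 → L
  i= 8: Q-T = 23 → X
  i= 9: S-C = 16 → Q
  i=10: U-Q =  4 → E
  i=11: O-O =  0 → A
  i=12: D-T = 10 → K
  i=13: X-U =  3 → D
  i=14: H-U = 13 → N
  i=15: E-T = 11 → L
  i=16: X-A = 23 → X
  i=17: P-Z = 16 → Q
  i=18: A-W =  4 → E
  i=19: S-S =  0 → A
  i=20: W-M = 10 → K
  i=21: T-Q =  3 → D
  i=22: K-X = 13 → N
  i=23: T-I = 11 → L
  i=24: U-X = 23 → X
  i=25: N-X = 16 → Q
  i=26: H-D =  4 → E
  i=27: P-P =  0 → A
  i=28: Y-O = 10 → K
  i=29: J-G =  3 → D
  i=30: J-W = 13 → N
  i=31: F-U = 11 → L
  i=32: F-I = 23 → X
  i=33: U-E = 16 → Q
  i=34: B-X =  4 → E
  i=35: C-C =  0 → A
  i=36: G-W = 10 → K
  i=37: V-S =  3 → D
  i=38: H-U = 13 → N
  i=39: K-Z = 11 → L
  i=40: H-K = 23 → X
  i=41: W-G = 16 → Q
  shifts repeat with period 8: XQEAKDNL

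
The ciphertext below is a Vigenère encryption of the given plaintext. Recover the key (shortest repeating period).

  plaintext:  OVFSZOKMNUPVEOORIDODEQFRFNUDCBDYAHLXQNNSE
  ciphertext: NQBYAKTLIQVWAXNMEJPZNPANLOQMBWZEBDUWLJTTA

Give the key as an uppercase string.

ZVWGBWJ

  i= 0: N-O = 25 → Z
  i= 1: Q-V = 21 → V
  i= 2: B-F = 22 → W
  i= 3: Y-S =  6 → G
  i= 4: A-Z =  1 → B
  i= 5: K-O = 22 → W
  i= 6: T-K =  9 → J
  i= 7: L-M = 25 → Z
  i= 8: I-N = 21 → V
  i= 9: Q-U = 22 → W
  i=10: V-P =  6 → G
  i=11: W-V =  1 → B
  i=12: A-E = 22 → W
  i=13: X-O =  9 → J
  i=14: N-O = 25 → Z
  i=15: M-R = 21 → V
  i=16: E-I = 22 → W
  i=17: J-D =  6 → G
  i=18: P-O =  1 → B
  i=19: Z-D = 22 → W
  i=20: N-E =  9 → J
  i=21: P-Q = 25 → Z
  i=22: A-F = 21 → V
  i=23: N-R = 22 → W
  i=24: L-F =  6 → G
  i=25: O-N =  1 → B
  i=26: Q-U = 22 → W
  i=27: M-D =  9 → J
  i=28: B-C = 25 → Z
  i=29: W-B = 21 → V
  i=30: Z-D = 22 → W
  i=31: E-Y =  6 → G
  i=32: B-A =  1 → B
  i=33: D-H = 22 → W
  i=34: U-L =  9 → J
  i=35: W-X = 25 → Z
  i=36: L-Q = 21 → V
  i=37: J-N = 22 → W
  i=38: T-N =  6 → G
  i=39: T-S =  1 → B
  i=40: A-E = 22 → W
  shifts repeat with period 7: ZVWGBWJ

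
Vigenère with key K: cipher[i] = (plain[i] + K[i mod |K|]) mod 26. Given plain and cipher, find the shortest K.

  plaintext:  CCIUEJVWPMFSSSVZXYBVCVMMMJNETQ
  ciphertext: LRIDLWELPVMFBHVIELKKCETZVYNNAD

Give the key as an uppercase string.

  i= 0: L-C =  9 → J
  i= 1: R-C = 15 → P
  i= 2: I-I =  0 → A
  i= 3: D-U =  9 → J
  i= 4: L-E =  7 → H
  i= 5: W-J = 13 → N
  i= 6: E-V =  9 → J
  i= 7: L-W = 15 → P
  i= 8: P-P =  0 → A
  i= 9: V-M =  9 → J
  i=10: M-F =  7 → H
  i=11: F-S = 13 → N
  i=12: B-S =  9 → J
  i=13: H-S = 15 → P
  i=14: V-V =  0 → A
  i=15: I-Z =  9 → J
  i=16: E-X =  7 → H
  i=17: L-Y = 13 → N
  i=18: K-B =  9 → J
  i=19: K-V = 15 → P
  i=20: C-C =  0 → A
  i=21: E-V =  9 → J
  i=22: T-M =  7 → H
  i=23: Z-M = 13 → N
  i=24: V-M =  9 → J
  i=25: Y-J = 15 → P
  i=26: N-N =  0 → A
  i=27: N-E =  9 → J
  i=28: A-T =  7 → H
  i=29: D-Q = 13 → N
  shifts repeat with period 6: JPAJHN

JPAJHN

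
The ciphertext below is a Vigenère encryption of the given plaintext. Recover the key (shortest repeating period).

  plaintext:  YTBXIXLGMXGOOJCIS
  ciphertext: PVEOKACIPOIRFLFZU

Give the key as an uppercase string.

  i= 0: P-Y = 17 → R
  i= 1: V-T =  2 → C
  i= 2: E-B =  3 → D
  i= 3: O-X = 17 → R
  i= 4: K-I =  2 → C
  i= 5: A-X =  3 → D
  i= 6: C-L = 17 → R
  i= 7: I-G =  2 → C
  i= 8: P-M =  3 → D
  i= 9: O-X = 17 → R
  i=10: I-G =  2 → C
  i=11: R-O =  3 → D
  i=12: F-O = 17 → R
  i=13: L-J =  2 → C
  i=14: F-C =  3 → D
  i=15: Z-I = 17 → R
  i=16: U-S =  2 → C
  shifts repeat with period 3: RCD

RCD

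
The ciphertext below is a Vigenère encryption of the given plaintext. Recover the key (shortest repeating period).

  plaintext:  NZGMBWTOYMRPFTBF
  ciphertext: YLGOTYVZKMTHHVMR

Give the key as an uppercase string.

  i= 0: Y-N = 11 → L
  i= 1: L-Z = 12 → M
  i= 2: G-G =  0 → A
  i= 3: O-M =  2 → C
  i= 4: T-B = 18 → S
  i= 5: Y-W =  2 → C
  i= 6: V-T =  2 → C
  i= 7: Z-O = 11 → L
  i= 8: K-Y = 12 → M
  i= 9: M-M =  0 → A
  i=10: T-R =  2 → C
  i=11: H-P = 18 → S
  i=12: H-F =  2 → C
  i=13: V-T =  2 → C
  i=14: M-B = 11 → L
  i=15: R-F = 12 → M
  shifts repeat with period 7: LMACSCC

LMACSCC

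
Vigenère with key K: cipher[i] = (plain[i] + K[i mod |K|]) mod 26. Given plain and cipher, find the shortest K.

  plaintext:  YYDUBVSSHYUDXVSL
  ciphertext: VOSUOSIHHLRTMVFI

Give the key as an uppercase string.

XQPAN

  i= 0: V-Y = 23 → X
  i= 1: O-Y = 16 → Q
  i= 2: S-D = 15 → P
  i= 3: U-U =  0 → A
  i= 4: O-B = 13 → N
  i= 5: S-V = 23 → X
  i= 6: I-S = 16 → Q
  i= 7: H-S = 15 → P
  i= 8: H-H =  0 → A
  i= 9: L-Y = 13 → N
  i=10: R-U = 23 → X
  i=11: T-D = 16 → Q
  i=12: M-X = 15 → P
  i=13: V-V =  0 → A
  i=14: F-S = 13 → N
  i=15: I-L = 23 → X
  shifts repeat with period 5: XQPAN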